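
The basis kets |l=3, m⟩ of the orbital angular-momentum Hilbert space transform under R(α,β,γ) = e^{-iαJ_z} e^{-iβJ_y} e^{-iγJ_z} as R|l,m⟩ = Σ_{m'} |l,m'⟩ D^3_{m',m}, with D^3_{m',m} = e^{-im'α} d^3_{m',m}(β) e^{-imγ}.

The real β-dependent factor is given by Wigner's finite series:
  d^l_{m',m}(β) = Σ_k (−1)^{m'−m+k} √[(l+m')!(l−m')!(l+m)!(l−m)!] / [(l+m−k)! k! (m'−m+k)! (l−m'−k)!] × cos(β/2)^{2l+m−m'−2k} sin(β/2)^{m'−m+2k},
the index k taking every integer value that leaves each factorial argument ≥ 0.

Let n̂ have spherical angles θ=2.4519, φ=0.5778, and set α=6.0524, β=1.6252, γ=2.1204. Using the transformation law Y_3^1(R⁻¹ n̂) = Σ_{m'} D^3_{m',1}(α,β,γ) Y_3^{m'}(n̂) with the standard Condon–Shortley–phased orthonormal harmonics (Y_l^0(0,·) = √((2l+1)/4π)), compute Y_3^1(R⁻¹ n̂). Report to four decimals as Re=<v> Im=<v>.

Re=-0.0001 Im=0.0440

Need the full column D^3_{m',1} for m'=−3..3 at α=6.0524, β=1.6252, γ=2.1204.
cos(β/2)=0.687613, sin(β/2)=0.726077
d^3_{-3,1}: single k=4 term ⇒ +0.508939;  D = -0.481669-0.164358i
d^3_{-2,1}: k∈[3..4] ⇒ +0.787066 -0.438792 = +0.348274;  D = -0.295147-0.184887i
d^3_{-1,1}: k∈[2..4] ⇒ +0.707120 -1.051259 +0.146520 = -0.197619;  D = +0.139036+0.140436i
d^3_{0,1}: k∈[1..3] ⇒ +0.386628 -1.293281 +0.480673 = -0.425980;  D = +0.222510+0.363246i
d^3_{1,1}: k∈[0..2] ⇒ +0.105697 -0.942827 +0.788444 = -0.048685;  D = +0.015260+0.046232i
d^3_{2,1}: k∈[0..1] ⇒ -0.352942 +0.787066 = +0.434124;  D = -0.038168-0.432443i
d^3_{3,1}: single k=0 term ⇒ +0.456444;  D = +0.064937-0.451801i
Y_3^{m'}(θ=2.4519,φ=0.5778) and Σ D·Y over m':
  (-0.4817-0.1644i)·(-0.0174-0.1061i)  (-0.2951-0.1849i)·(-0.1288+0.2921i)  (+0.1390+0.1404i)·(+0.3403-0.2219i)  (+0.2225+0.3632i)·(+0.0070+0.0000i)  (+0.0153+0.0462i)·(-0.3403-0.2219i)  (-0.0382-0.4324i)·(-0.1288-0.2921i)  (+0.0649-0.4518i)·(+0.0174-0.1061i)
Y_3^1(R⁻¹ n̂) = -0.000129+0.043999i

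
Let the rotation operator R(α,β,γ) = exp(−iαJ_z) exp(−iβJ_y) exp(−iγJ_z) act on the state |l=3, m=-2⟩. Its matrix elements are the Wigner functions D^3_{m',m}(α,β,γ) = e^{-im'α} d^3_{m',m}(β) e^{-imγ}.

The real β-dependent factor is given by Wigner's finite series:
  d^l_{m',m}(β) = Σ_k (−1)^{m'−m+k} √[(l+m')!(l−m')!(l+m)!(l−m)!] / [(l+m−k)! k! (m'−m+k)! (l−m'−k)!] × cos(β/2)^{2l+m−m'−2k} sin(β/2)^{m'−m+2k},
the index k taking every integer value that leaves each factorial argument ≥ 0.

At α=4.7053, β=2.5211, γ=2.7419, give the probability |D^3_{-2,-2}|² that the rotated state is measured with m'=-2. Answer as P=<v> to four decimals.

Split into d^3_{-2,-2}(β=2.5211) × two z-phases.
With c≡cos(β/2)=0.305293 and s≡sin(β/2)=0.952258, N=[1·120·1·120]^{1/2}=120.000000
k∈{0,1} keeps every argument non-negative
  k=0: (−1)^0·120.0000/(120)·0.3053^6·0.9523^0 = +0.000810
  k=1: (−1)^1·120.0000/(24)·0.3053^4·0.9523^2 = -0.039387
d^3_{-2,-2}(2.5211) = +0.000810 -0.039387 = -0.038577
|D^3_{-2,-2}|² = |d^3_{-2,-2}(β)|² = (-0.038577)² = 0.001488 (the z-rotation phases have unit modulus)

P=0.0015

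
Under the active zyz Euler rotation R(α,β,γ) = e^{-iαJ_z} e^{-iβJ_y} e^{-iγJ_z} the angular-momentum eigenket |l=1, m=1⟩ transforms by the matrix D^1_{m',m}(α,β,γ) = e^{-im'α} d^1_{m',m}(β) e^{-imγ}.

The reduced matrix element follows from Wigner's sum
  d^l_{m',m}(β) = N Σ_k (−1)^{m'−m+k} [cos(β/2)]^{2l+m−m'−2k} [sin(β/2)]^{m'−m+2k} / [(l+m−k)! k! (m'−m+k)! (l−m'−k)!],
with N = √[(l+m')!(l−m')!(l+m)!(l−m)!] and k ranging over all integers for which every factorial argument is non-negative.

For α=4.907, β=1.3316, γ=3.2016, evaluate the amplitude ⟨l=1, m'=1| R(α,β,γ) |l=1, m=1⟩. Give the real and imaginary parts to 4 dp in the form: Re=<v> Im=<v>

Re=-0.1558 Im=-0.5985

Split into d^1_{1,1}(β=1.3316) × two z-phases.
c=cos(1.3316/2)=0.786423, s=sin(1.3316/2)=0.617688; N=√[2·1·2·1]=2.000000
k: max(0,(1)−(1))=0 … min(1+(1),1−(1))=0
  k=0: (−1)^0·2.0000/(2)·0.7864^2·0.6177^0 = +0.618461
d^1_{1,1}(1.3316) = +0.618461
Phases: e^{-i·(1)·4.907}=+0.193385+0.981123i, e^{-i·(1)·3.2016}=-0.998200+0.059971i ⇒ D=-0.155776-0.598521i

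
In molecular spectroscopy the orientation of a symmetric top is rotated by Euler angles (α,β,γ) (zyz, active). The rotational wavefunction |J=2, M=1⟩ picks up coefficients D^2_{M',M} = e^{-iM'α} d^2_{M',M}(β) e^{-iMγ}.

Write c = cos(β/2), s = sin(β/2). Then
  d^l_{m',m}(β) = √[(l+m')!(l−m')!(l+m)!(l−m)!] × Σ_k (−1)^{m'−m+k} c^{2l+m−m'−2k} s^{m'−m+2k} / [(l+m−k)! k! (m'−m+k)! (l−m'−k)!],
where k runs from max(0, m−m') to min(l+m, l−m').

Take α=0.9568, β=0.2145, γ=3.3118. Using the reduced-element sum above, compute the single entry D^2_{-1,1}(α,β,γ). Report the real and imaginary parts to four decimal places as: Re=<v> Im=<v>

Re=-0.0239 Im=-0.0240

D^2_{-1,1}(0.9568,0.2145,3.3118) = e^{-i·-1·0.9568}·d^2_{-1,1}(0.2145)·e^{-i·1·3.3118}. Compute d first:
With c≡cos(β/2)=0.994254 and s≡sin(β/2)=0.107045, N=[1·6·6·1]^{1/2}=6.000000
Admissible k: 2..3 (factorial args all ≥0)
  k=2: (−1)^0·6.0000/(2)·0.9943^2·0.1070^2 = +0.033982
  k=3: (−1)^1·6.0000/(6)·0.9943^0·0.1070^4 = -0.000131
d^2_{-1,1}(0.2145) = +0.033982 -0.000131 = +0.033850
Attach z-rotation phases: D = e^{-i(-1)(0.9568)}·(+0.033850)·e^{-i(1)(3.3118)} = -0.023907-0.023964i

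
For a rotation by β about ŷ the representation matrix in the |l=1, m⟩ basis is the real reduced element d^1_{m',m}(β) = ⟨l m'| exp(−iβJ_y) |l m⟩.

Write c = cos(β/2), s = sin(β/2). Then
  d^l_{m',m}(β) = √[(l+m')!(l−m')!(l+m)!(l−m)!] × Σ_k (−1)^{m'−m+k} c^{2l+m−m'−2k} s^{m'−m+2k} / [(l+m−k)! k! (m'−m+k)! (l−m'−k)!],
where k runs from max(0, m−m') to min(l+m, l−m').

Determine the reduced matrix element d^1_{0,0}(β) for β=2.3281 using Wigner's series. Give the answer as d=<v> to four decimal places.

d^1_{0,0}(β=2.3281) via Wigner's sum:
Half-angle: c=0.395623, s=0.918413. N=√(1·1·1·1)=1.000000
The bounds max(0,m−m')=0 and min(l+m,l−m')=1 give 2 terms
  k=0: (−1)^0·1.0000/(1)·0.3956^2·0.9184^0 = +0.156518
  k=1: (−1)^1·1.0000/(1)·0.3956^0·0.9184^2 = -0.843482
d^1_{0,0}(2.3281) = +0.156518 -0.843482 = -0.686965

d=-0.6870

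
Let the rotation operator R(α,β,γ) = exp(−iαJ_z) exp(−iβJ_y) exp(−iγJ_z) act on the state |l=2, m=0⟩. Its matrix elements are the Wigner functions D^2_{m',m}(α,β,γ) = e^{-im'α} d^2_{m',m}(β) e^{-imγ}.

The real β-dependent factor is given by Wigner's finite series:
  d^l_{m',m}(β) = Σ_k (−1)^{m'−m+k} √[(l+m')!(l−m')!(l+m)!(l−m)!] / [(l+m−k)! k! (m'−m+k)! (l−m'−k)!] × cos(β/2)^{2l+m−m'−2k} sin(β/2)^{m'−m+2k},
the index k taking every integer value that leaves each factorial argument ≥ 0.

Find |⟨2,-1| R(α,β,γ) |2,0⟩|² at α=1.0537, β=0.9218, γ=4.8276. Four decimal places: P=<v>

P=0.3478

First d^2_{-1,0}(β=0.9218), then the phase factors e^{-i(-1)α} and e^{-i(0)γ}:
With c≡cos(β/2)=0.895653 and s≡sin(β/2)=0.444754, N=[1·6·2·2]^{1/2}=4.898979
k∈{1,2} keeps every argument non-negative
  k=1: (−1)^0·4.8990/(2)·0.8957^3·0.4448^1 = +0.782735
  k=2: (−1)^1·4.8990/(2)·0.8957^1·0.4448^3 = -0.193008
d^2_{-1,0}(0.9218) = +0.782735 -0.193008 = +0.589726
|D^2_{-1,0}|² = |d^2_{-1,0}(β)|² = (+0.589726)² = 0.347777 (the z-rotation phases have unit modulus)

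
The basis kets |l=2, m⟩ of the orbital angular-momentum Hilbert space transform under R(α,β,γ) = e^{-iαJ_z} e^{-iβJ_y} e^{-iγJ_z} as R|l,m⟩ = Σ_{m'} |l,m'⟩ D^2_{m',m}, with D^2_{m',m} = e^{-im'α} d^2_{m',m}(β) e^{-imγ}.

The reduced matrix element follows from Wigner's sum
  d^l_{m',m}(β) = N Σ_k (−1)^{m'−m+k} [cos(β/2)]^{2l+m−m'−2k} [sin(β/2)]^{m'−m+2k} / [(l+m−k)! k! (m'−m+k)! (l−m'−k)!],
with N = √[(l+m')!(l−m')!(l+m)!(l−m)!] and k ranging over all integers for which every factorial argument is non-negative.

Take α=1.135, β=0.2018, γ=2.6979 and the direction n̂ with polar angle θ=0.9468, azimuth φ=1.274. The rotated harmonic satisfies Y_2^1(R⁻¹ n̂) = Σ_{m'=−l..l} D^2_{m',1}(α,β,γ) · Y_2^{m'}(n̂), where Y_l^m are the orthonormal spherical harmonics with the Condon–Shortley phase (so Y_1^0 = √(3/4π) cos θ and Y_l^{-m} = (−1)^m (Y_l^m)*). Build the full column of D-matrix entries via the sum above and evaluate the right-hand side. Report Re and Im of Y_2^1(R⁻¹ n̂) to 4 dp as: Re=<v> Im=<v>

Need the full column D^2_{m',1} for m'=−2..2 at α=1.135, β=0.2018, γ=2.6979.
cos(β/2)=0.994914, sin(β/2)=0.100729
d^2_{-2,1}: single k=3 term ⇒ +0.002034;  D = +0.001850-0.000844i
d^2_{-1,1}: k∈[2..3] ⇒ +0.030130 -0.000103 = +0.030027;  D = +0.000237-0.030026i
d^2_{0,1}: k∈[1..2] ⇒ +0.242989 -0.002491 = +0.240498;  D = -0.217211-0.103240i
d^2_{1,1}: k∈[0..1] ⇒ +0.979810 -0.030130 = +0.949680;  D = -0.731646+0.605464i
d^2_{2,1}: single k=0 term ⇒ -0.198399;  D = -0.050143-0.191958i
Y_2^{m'}(θ=0.9468,φ=1.274) and Σ D·Y over m':
  (+0.0019-0.0008i)·(-0.2109-0.1423i)  (+0.0002-0.0300i)·(+0.1071-0.3503i)  (-0.2172-0.1032i)·(+0.0076+0.0000i)  (-0.7316+0.6055i)·(-0.1071-0.3503i)  (-0.0501-0.1920i)·(-0.2109+0.1423i)
Y_2^1(R⁻¹ n̂) = +0.315714+0.220609i

Re=0.3157 Im=0.2206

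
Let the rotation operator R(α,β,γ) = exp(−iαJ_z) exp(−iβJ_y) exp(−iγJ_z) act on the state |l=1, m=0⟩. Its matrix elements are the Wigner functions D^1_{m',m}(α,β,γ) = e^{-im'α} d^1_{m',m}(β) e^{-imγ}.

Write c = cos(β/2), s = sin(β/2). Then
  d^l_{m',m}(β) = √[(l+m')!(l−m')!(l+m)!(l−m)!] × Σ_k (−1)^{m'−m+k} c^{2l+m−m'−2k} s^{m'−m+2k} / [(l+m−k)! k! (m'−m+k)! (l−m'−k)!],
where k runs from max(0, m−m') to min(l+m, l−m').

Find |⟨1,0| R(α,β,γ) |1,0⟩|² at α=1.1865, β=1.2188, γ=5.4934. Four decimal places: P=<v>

P=0.1189

First d^1_{0,0}(β=1.2188), then the phase factors e^{-i(0)α} and e^{-i(0)γ}:
Half-angle: c=0.819992, s=0.572376. N=√(1·1·1·1)=1.000000
k∈{0,1} keeps every argument non-negative
  k=0: (−1)^0·1.0000/(1)·0.8200^2·0.5724^0 = +0.672386
  k=1: (−1)^1·1.0000/(1)·0.8200^0·0.5724^2 = -0.327614
d^1_{0,0}(1.2188) = +0.672386 -0.327614 = +0.344772
|D^1_{0,0}|² = |d^1_{0,0}(β)|² = (+0.344772)² = 0.118868 (the z-rotation phases have unit modulus)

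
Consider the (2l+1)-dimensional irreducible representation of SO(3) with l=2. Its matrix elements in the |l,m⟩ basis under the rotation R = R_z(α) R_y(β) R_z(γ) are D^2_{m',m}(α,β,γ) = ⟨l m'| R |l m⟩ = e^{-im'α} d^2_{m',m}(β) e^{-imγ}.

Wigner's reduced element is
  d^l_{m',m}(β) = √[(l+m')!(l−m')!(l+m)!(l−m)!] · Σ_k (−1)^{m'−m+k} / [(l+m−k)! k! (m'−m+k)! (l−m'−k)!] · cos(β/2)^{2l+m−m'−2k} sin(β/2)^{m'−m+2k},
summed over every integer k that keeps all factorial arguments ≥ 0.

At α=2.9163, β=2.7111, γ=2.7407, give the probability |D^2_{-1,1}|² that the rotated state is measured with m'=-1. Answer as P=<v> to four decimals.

Split into d^2_{-1,1}(β=2.7111) × two z-phases.
With c≡cos(β/2)=0.213588 and s≡sin(β/2)=0.976924, N=[1·6·6·1]^{1/2}=6.000000
k∈{2,3} keeps every argument non-negative
  k=2: (−1)^0·6.0000/(2)·0.2136^2·0.9769^2 = +0.130616
  k=3: (−1)^1·6.0000/(6)·0.2136^0·0.9769^4 = -0.910841
d^2_{-1,1}(2.7111) = +0.130616 -0.910841 = -0.780225
|D^2_{-1,1}|² = |d^2_{-1,1}(β)|² = (-0.780225)² = 0.608752 (the z-rotation phases have unit modulus)

P=0.6088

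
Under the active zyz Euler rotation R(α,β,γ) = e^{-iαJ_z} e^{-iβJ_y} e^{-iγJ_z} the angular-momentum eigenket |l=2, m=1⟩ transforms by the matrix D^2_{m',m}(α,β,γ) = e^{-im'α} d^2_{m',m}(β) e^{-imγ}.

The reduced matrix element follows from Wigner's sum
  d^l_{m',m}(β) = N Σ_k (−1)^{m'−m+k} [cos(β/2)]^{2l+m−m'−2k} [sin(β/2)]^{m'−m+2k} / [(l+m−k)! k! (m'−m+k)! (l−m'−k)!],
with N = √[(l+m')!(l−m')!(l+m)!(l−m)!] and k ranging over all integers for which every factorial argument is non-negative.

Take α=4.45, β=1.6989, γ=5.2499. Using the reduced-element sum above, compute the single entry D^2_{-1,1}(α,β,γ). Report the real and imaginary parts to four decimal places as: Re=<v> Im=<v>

Re=0.2925 Im=-0.3011

First d^2_{-1,1}(β=1.6989), then the phase factors e^{-i(-1)α} and e^{-i(1)γ}:
c=cos(1.6989/2)=0.660396, s=sin(1.6989/2)=0.750917; N=√[1·6·6·1]=6.000000
Admissible k: 2..3 (factorial args all ≥0)
  k=2: (−1)^0·6.0000/(2)·0.6604^2·0.7509^2 = +0.737759
  k=3: (−1)^1·6.0000/(6)·0.6604^0·0.7509^4 = -0.317957
d^2_{-1,1}(1.6989) = +0.737759 -0.317957 = +0.419802
D = (-0.259389-0.965773i)·(+0.419802)·(+0.512000+0.858986i) = +0.292509-0.301118i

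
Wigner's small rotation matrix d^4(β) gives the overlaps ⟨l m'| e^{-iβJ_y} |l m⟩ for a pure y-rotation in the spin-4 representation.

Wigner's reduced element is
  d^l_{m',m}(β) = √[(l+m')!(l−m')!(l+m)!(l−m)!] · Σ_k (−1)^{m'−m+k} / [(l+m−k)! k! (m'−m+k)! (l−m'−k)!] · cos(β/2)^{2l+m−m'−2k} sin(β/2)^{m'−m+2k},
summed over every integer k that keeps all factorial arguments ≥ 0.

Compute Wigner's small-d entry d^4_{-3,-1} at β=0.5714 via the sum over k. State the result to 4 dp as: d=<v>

d=0.4211

d^4_{-3,-1}(β=0.5714) via Wigner's sum:
Half-angle: c=0.959465, s=0.281829. N=√(1·5040·6·120)=1904.940944
k: max(0,(-1)−(-3))=2 … min(4+(-1),4−(-3))=3
  k=2: (−1)^0·1904.9409/(240)·0.9595^6·0.2818^2 = +0.491831
  k=3: (−1)^1·1904.9409/(144)·0.9595^4·0.2818^4 = -0.070726
d^4_{-3,-1}(0.5714) = +0.491831 -0.070726 = +0.421105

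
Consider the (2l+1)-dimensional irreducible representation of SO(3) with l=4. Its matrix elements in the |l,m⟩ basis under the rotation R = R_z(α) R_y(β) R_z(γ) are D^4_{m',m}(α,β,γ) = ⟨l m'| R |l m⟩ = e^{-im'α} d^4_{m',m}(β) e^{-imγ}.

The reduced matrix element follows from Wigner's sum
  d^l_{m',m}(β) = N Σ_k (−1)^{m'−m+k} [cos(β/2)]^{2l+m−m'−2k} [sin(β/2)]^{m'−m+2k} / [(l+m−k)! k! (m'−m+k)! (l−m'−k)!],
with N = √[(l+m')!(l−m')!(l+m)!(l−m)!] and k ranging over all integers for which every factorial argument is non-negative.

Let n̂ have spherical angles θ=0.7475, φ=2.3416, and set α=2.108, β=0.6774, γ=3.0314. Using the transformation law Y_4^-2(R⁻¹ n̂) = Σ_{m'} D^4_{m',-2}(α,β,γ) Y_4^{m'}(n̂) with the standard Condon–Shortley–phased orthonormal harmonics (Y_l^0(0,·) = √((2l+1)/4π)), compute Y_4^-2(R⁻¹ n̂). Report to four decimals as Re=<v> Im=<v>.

Need the full column D^4_{m',-2} for m'=−4..4 at α=2.108, β=0.6774, γ=3.0314.
cos(β/2)=0.943187, sin(β/2)=0.332261
d^4_{-4,-2}: single k=2 term ⇒ +0.411269;  D = -0.143968+0.385247i
d^4_{-3,-2}: k∈[1..2] ⇒ +0.825524 -0.307337 = +0.518187;  D = +0.509855-0.092552i
d^4_{-2,-2}: k∈[0..2] ⇒ +0.626302 -0.932671 +0.144678 = -0.161691;  D = +0.106224+0.121904i
d^4_{-1,-2}: k∈[0..2] ⇒ -0.936056 +0.580812 -0.048052 = -0.403296;  D = +0.125645-0.383225i
d^4_{0,-2}: k∈[0..2] ⇒ +0.737341 -0.244006 +0.011355 = +0.504690;  D = +0.492484-0.110328i
d^4_{1,-2}: k∈[0..2] ⇒ -0.387208 +0.072077 -0.001789 = -0.316919;  D = +0.217778+0.230240i
d^4_{2,-2}: k∈[0..2] ⇒ +0.144678 -0.014363 +0.000149 = +0.130463;  D = -0.035553+0.125525i
d^4_{3,-2}: k∈[0..1] ⇒ -0.038140 +0.001578 = -0.036562;  D = -0.035322+0.009442i
d^4_{4,-2}: single k=0 term ⇒ +0.006334;  D = -0.004536-0.004420i
Y_4^{m'}(θ=0.7475,φ=2.3416) and Σ D·Y over m':
  (-0.1440+0.3852i)·(-0.0944-0.0055i)  (+0.5099-0.0926i)·(+0.2127-0.1948i)  (+0.1062+0.1219i)·(-0.0125+0.4273i)  (+0.1256-0.3832i)·(-0.1257-0.1294i)  (+0.4925-0.1103i)·(-0.3185+0.0000i)  (+0.2178+0.2302i)·(+0.1257-0.1294i)  (-0.0356+0.1255i)·(-0.0125-0.4273i)  (-0.0353+0.0094i)·(-0.2127-0.1948i)  (-0.0045-0.0044i)·(-0.0944+0.0055i)
Y_4^-2(R⁻¹ n̂) = -0.048490-0.023995i

Re=-0.0485 Im=-0.0240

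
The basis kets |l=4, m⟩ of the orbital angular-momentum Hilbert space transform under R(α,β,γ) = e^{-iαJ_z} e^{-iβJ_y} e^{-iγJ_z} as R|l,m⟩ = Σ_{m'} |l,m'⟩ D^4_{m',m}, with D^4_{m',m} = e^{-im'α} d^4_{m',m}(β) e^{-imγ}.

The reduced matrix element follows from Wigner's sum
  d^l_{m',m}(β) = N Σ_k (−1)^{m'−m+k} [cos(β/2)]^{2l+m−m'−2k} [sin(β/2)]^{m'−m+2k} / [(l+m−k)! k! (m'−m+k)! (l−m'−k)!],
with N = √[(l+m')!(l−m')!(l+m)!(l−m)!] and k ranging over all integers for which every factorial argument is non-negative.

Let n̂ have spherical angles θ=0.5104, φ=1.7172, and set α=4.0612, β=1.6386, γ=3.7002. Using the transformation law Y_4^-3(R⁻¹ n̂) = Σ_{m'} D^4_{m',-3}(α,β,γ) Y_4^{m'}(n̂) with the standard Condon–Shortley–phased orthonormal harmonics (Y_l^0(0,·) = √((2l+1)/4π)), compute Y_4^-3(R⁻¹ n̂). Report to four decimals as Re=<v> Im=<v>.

Need the full column D^4_{m',-3} for m'=−4..4 at α=4.0612, β=1.6386, γ=3.7002.
cos(β/2)=0.682733, sin(β/2)=0.730668
d^4_{-4,-3}: single k=1 term ⇒ +0.142896;  D = -0.085550+0.114457i
d^4_{-3,-3}: k∈[0..1] ⇒ +0.047207 -0.378480 = -0.331273;  D = +0.090831+0.318578i
d^4_{-2,-3}: k∈[0..1] ⇒ -0.189034 +0.649531 = +0.460497;  D = +0.428758+0.168000i
d^4_{-1,-3}: k∈[0..1] ⇒ +0.429156 -0.819224 = -0.390068;  D = +0.333322-0.202606i
d^4_{0,-3}: k∈[0..1] ⇒ -0.684665 +0.784182 = +0.099517;  D = +0.010433-0.098969i
d^4_{1,-3}: k∈[0..1] ⇒ +0.819224 -0.562980 = +0.256245;  D = +0.186402+0.175828i
d^4_{2,-3}: k∈[0..1] ⇒ -0.743941 +0.284025 = -0.459916;  D = +0.453791-0.074813i
d^4_{3,-3}: k∈[0..1] ⇒ +0.496501 -0.081238 = +0.415263;  D = +0.194626-0.366830i
d^4_{4,-3}: single k=0 term ⇒ -0.214702;  D = -0.089856-0.194995i
Y_4^{m'}(θ=0.5104,φ=1.7172) and Σ D·Y over m':
  (-0.0856+0.1145i)·(+0.0210-0.0139i)  (+0.0908+0.3186i)·(+0.0541+0.1152i)  (+0.4288+0.1680i)·(-0.3309+0.0998i)  (+0.3333-0.2026i)·(-0.0685-0.4647i)  (+0.0104-0.0990i)·(+0.0473+0.0000i)  (+0.1864+0.1758i)·(+0.0685-0.4647i)  (+0.4538-0.0748i)·(-0.3309-0.0998i)  (+0.1946-0.3668i)·(-0.0541+0.1152i)  (-0.0899-0.1950i)·(+0.0210+0.0139i)
Y_4^-3(R⁻¹ n̂) = -0.337740-0.185353i

Re=-0.3377 Im=-0.1854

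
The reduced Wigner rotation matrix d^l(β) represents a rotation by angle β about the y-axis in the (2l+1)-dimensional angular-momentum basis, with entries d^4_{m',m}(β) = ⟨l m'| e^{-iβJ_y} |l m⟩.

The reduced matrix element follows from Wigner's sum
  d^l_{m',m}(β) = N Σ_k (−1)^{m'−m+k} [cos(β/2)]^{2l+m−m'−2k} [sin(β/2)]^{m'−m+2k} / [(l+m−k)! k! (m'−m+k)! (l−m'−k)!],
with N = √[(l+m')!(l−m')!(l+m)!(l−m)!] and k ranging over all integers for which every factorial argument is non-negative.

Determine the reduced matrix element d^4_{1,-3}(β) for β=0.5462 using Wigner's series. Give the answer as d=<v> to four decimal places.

d=0.0574

d^4_{1,-3}(β=0.5462) via Wigner's sum:
c=cos(0.5462/2)=0.962939, s=sin(0.5462/2)=0.269718; N=√[120·6·1·5040]=1904.940944
Admissible k: 0..1 (factorial args all ≥0)
  k=0: (−1)^4·1904.9409/(144)·0.9629^4·0.2697^4 = +0.060194
  k=1: (−1)^5·1904.9409/(240)·0.9629^2·0.2697^6 = -0.002834
d^4_{1,-3}(0.5462) = +0.060194 -0.002834 = +0.057361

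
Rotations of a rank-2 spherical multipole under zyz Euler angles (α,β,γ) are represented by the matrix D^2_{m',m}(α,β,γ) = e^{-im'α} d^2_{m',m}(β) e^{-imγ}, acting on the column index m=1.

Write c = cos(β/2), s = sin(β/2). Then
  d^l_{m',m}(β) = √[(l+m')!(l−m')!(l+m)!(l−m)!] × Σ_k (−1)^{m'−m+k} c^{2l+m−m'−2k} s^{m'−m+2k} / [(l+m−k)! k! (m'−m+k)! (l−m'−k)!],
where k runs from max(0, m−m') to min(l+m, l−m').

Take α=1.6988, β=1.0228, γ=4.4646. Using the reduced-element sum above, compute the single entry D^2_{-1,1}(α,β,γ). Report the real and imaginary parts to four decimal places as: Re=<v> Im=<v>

Re=-0.4549 Im=-0.1795

D^2_{-1,1}(1.6988,1.0228,4.4646) = e^{-i·-1·1.6988}·d^2_{-1,1}(1.0228)·e^{-i·1·4.4646}. Compute d first:
c=cos(1.0228/2)=0.872060, s=sin(1.0228/2)=0.489399; N=√[1·6·6·1]=6.000000
Admissible k: 2..3 (factorial args all ≥0)
  k=2: (−1)^0·6.0000/(2)·0.8721^2·0.4894^2 = +0.546436
  k=3: (−1)^1·6.0000/(6)·0.8721^0·0.4894^4 = -0.057366
d^2_{-1,1}(1.0228) = +0.546436 -0.057366 = +0.489071
D = (-0.127654+0.991819i)·(+0.489071)·(-0.245261+0.969457i) = -0.454942-0.179494i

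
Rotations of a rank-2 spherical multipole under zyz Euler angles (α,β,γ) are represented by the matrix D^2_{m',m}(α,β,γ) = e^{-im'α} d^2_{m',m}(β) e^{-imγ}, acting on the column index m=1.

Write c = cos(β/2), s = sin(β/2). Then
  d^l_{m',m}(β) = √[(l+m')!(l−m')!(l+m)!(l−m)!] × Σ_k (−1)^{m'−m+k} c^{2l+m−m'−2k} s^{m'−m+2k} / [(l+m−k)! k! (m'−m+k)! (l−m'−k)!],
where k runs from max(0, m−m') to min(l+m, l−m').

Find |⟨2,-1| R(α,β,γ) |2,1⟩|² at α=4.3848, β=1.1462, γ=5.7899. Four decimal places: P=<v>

Split into d^2_{-1,1}(β=1.1462) × two z-phases.
With c≡cos(β/2)=0.840224 and s≡sin(β/2)=0.542239, N=[1·6·6·1]^{1/2}=6.000000
The bounds max(0,m−m')=2 and min(l+m,l−m')=3 give 2 terms
  k=2: (−1)^0·6.0000/(2)·0.8402^2·0.5422^2 = +0.622721
  k=3: (−1)^1·6.0000/(6)·0.8402^0·0.5422^4 = -0.086450
d^2_{-1,1}(1.1462) = +0.622721 -0.086450 = +0.536271
|D^2_{-1,1}|² = |d^2_{-1,1}(β)|² = (+0.536271)² = 0.287587 (the z-rotation phases have unit modulus)

P=0.2876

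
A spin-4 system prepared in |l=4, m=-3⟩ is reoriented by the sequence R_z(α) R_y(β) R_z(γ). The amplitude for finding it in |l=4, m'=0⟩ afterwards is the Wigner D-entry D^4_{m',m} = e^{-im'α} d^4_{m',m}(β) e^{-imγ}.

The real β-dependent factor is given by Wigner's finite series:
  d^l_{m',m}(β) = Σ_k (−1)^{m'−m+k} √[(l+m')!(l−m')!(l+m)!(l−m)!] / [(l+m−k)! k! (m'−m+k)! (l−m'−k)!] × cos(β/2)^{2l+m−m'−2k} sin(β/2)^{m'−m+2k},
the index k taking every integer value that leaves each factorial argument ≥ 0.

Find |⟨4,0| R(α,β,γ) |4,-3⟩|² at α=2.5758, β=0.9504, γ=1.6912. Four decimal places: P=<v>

First d^4_{0,-3}(β=0.9504), then the phase factors e^{-i(0)α} and e^{-i(-3)γ}:
Half-angle: c=0.889201, s=0.457516. N=√(24·24·1·5040)=1703.830978
k∈{0,1} keeps every argument non-negative
  k=0: (−1)^3·1703.8310/(144)·0.8892^5·0.4575^3 = -0.629918
  k=1: (−1)^4·1703.8310/(144)·0.8892^3·0.4575^5 = +0.166762
d^4_{0,-3}(0.9504) = -0.629918 +0.166762 = -0.463156
|D^4_{0,-3}|² = |d^4_{0,-3}(β)|² = (-0.463156)² = 0.214513 (the z-rotation phases have unit modulus)

P=0.2145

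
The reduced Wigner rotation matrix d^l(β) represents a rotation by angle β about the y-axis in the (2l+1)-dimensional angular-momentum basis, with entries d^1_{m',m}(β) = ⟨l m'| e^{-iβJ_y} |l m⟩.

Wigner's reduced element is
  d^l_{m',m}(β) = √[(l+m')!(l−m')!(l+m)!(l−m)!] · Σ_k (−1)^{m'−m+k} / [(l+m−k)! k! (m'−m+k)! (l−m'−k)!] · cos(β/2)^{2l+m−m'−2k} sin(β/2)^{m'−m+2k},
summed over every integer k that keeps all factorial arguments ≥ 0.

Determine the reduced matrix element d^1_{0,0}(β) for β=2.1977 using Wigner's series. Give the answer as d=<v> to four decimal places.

d=-0.5866

d^1_{0,0}(β=2.1977) via Wigner's sum:
c=cos(2.1977/2)=0.454621, s=sin(2.1977/2)=0.890685; N=√[1·1·1·1]=1.000000
The bounds max(0,m−m')=0 and min(l+m,l−m')=1 give 2 terms
  k=0: (−1)^0·1.0000/(1)·0.4546^2·0.8907^0 = +0.206680
  k=1: (−1)^1·1.0000/(1)·0.4546^0·0.8907^2 = -0.793320
d^1_{0,0}(2.1977) = +0.206680 -0.793320 = -0.586640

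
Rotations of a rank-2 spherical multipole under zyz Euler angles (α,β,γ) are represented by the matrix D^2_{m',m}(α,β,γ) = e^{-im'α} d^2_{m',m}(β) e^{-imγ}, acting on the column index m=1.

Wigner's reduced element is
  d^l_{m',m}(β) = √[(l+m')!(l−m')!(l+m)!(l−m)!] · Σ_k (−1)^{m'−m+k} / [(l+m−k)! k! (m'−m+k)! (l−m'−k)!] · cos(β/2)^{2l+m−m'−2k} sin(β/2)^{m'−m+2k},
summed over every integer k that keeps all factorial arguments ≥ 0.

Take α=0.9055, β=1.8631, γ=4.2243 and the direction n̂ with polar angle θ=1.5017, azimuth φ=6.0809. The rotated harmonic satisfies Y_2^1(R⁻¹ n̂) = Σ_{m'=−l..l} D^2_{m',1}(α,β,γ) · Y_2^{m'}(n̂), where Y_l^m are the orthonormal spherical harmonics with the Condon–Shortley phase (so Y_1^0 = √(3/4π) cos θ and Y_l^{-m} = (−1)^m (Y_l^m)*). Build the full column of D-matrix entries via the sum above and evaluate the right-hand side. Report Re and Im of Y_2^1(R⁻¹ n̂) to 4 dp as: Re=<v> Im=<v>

Need the full column D^2_{m',1} for m'=−2..2 at α=0.9055, β=1.8631, γ=4.2243.
cos(β/2)=0.596591, sin(β/2)=0.802546
d^2_{-2,1}: single k=3 term ⇒ +0.616759;  D = -0.460295-0.410513i
d^2_{-1,1}: k∈[2..3] ⇒ +0.687723 -0.414838 = +0.272885;  D = -0.268612+0.048105i
d^2_{0,1}: k∈[1..2] ⇒ +0.417422 -0.755373 = -0.337951;  D = +0.158478-0.298489i
d^2_{1,1}: k∈[0..1] ⇒ +0.126679 -0.687723 = -0.561044;  D = -0.227444-0.512874i
d^2_{2,1}: single k=0 term ⇒ -0.340823;  D = -0.330406-0.083623i
Y_2^{m'}(θ=1.5017,φ=6.0809) and Σ D·Y over m':
  (-0.4603-0.4105i)·(+0.3534+0.1513i)  (-0.2686+0.0481i)·(+0.0521+0.0107i)  (+0.1585-0.2985i)·(-0.3109+0.0000i)  (-0.2274-0.5129i)·(-0.0521+0.0107i)  (-0.3304-0.0836i)·(+0.3534-0.1513i)
Y_2^1(R⁻¹ n̂) = -0.276412-0.077549i

Re=-0.2764 Im=-0.0775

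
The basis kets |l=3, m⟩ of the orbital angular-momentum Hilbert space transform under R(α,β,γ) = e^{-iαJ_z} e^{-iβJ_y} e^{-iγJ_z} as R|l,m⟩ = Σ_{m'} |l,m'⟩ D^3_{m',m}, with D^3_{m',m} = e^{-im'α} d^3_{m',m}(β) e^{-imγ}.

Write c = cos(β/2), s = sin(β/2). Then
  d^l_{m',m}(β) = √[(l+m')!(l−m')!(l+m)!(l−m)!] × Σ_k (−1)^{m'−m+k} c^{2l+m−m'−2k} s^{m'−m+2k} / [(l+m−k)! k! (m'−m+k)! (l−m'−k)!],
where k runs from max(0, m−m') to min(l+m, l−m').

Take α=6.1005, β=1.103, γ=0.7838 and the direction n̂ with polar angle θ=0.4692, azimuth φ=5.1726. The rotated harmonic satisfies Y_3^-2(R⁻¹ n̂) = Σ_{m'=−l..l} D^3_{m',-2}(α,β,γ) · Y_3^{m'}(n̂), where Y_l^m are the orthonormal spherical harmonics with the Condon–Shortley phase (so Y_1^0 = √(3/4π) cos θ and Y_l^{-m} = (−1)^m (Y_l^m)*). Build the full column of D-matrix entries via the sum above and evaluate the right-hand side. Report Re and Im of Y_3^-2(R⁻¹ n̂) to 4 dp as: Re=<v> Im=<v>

Re=0.3218 Im=0.2117

Need the full column D^3_{m',-2} for m'=−3..3 at α=6.1005, β=1.103, γ=0.7838.
cos(β/2)=0.851740, sin(β/2)=0.523965
d^3_{-3,-2}: single k=1 term ⇒ +0.575324;  D = +0.301328+0.490101i
d^3_{-2,-2}: k∈[0..1] ⇒ +0.381804 -0.722441 = -0.340637;  D = -0.122724-0.317761i
d^3_{-1,-2}: k∈[0..1] ⇒ -0.742740 +0.562158 = -0.180582;  D = -0.033374-0.177471i
d^3_{0,-2}: k∈[0..1] ⇒ +0.791395 -0.299492 = +0.491903;  D = +0.001572+0.491900i
d^3_{1,-2}: k∈[0..1] ⇒ -0.562158 +0.106370 = -0.455788;  D = +0.081370-0.448465i
d^3_{2,-2}: k∈[0..1] ⇒ +0.273397 -0.020693 = +0.252705;  D = -0.089535+0.236311i
d^3_{3,-2}: single k=0 term ⇒ -0.082394;  D = +0.042705-0.070463i
Y_3^{m'}(θ=0.4692,φ=5.1726) and Σ D·Y over m':
  (+0.3013+0.4901i)·(-0.0379-0.0073i)  (-0.1227-0.3178i)·(-0.1128+0.1483i)  (-0.0334-0.1775i)·(+0.1933+0.3899i)  (+0.0016+0.4919i)·(+0.3254+0.0000i)  (+0.0814-0.4485i)·(-0.1933+0.3899i)  (-0.0895+0.2363i)·(-0.1128-0.1483i)  (+0.0427-0.0705i)·(+0.0379-0.0073i)
Y_3^-2(R⁻¹ n̂) = +0.321769+0.211689i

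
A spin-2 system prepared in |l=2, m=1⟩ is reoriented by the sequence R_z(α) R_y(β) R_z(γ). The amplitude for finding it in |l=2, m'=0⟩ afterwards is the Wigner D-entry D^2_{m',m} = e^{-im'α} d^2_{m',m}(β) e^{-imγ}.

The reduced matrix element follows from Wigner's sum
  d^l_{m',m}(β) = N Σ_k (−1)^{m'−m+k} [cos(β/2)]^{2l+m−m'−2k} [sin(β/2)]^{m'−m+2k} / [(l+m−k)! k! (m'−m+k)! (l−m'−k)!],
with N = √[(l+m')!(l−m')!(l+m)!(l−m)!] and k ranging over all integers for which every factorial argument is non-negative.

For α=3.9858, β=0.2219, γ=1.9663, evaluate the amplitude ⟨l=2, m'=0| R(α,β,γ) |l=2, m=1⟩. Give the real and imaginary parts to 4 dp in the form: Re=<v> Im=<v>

Split into d^2_{0,1}(β=0.2219) × two z-phases.
With c≡cos(β/2)=0.993851 and s≡sin(β/2)=0.110723, N=[2·2·6·1]^{1/2}=4.898979
Admissible k: 1..2 (factorial args all ≥0)
  k=1: (−1)^0·4.8990/(2)·0.9939^3·0.1107^1 = +0.266242
  k=2: (−1)^1·4.8990/(2)·0.9939^1·0.1107^3 = -0.003304
d^2_{0,1}(0.2219) = +0.266242 -0.003304 = +0.262937
Phases: e^{-i·(0)·3.9858}=+1.000000+0.000000i, e^{-i·(1)·1.9663}=-0.385273-0.922803i ⇒ D=-0.101303-0.242639i

Re=-0.1013 Im=-0.2426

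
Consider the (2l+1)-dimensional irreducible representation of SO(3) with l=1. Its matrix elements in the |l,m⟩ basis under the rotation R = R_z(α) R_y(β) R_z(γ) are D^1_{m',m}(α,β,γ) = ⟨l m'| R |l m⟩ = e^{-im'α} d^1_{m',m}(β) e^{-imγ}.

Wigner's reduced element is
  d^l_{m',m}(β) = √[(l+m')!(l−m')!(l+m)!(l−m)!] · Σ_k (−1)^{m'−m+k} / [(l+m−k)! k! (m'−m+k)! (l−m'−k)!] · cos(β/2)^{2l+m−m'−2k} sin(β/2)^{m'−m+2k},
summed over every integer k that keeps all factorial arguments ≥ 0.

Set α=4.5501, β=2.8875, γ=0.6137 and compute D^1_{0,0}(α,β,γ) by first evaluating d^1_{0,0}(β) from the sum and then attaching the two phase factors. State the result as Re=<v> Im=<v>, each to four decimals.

Split into d^1_{0,0}(β=2.8875) × two z-phases.
Half-angle: c=0.126705, s=0.991940. N=√(1·1·1·1)=1.000000
k∈{0,1} keeps every argument non-negative
  k=0: (−1)^0·1.0000/(1)·0.1267^2·0.9919^0 = +0.016054
  k=1: (−1)^1·1.0000/(1)·0.1267^0·0.9919^2 = -0.983946
d^1_{0,0}(2.8875) = +0.016054 -0.983946 = -0.967892
Phases: e^{-i·(0)·4.5501}=+1.000000+0.000000i, e^{-i·(0)·0.6137}=+1.000000+0.000000i ⇒ D=-0.967892+0.000000i

Re=-0.9679 Im=0.0000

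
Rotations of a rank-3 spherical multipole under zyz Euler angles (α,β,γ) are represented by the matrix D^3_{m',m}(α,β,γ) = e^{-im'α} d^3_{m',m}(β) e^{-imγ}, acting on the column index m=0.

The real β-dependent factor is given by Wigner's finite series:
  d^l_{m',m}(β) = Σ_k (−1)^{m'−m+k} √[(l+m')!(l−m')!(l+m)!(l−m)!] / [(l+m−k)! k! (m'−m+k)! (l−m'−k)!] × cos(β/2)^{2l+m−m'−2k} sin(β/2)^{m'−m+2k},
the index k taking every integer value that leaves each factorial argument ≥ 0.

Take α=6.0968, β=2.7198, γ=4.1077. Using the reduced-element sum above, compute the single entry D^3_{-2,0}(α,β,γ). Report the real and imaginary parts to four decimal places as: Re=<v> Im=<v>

D^3_{-2,0}(6.0968,2.7198,4.1077) = e^{-i·-2·6.0968}·d^3_{-2,0}(2.7198)·e^{-i·0·4.1077}. Compute d first:
With c≡cos(β/2)=0.209336 and s≡sin(β/2)=0.977844, N=[1·120·6·6]^{1/2}=65.726707
Admissible k: 2..3 (factorial args all ≥0)
  k=2: (−1)^0·65.7267/(12)·0.2093^4·0.9778^2 = +0.010057
  k=3: (−1)^1·65.7267/(12)·0.2093^2·0.9778^4 = -0.219446
d^3_{-2,0}(2.7198) = +0.010057 -0.219446 = -0.209389
Phases: e^{-i·(-2)·6.0968}=+0.931322-0.364197i, e^{-i·(0)·4.1077}=+1.000000+0.000000i ⇒ D=-0.195009+0.076259i

Re=-0.1950 Im=0.0763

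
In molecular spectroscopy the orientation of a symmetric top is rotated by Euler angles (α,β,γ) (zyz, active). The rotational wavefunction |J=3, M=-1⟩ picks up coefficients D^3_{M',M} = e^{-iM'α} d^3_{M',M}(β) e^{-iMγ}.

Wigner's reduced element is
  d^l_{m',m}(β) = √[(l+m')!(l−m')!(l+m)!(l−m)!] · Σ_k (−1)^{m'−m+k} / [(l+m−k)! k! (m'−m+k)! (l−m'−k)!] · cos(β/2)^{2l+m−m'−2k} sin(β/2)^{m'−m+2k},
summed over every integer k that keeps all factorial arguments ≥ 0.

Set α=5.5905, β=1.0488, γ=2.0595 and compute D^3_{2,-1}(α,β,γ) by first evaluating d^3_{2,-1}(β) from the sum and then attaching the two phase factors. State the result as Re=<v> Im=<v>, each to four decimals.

Split into d^3_{2,-1}(β=1.0488) × two z-phases.
c=cos(1.0488/2)=0.865625, s=sin(1.0488/2)=0.500694; N=√[120·1·2·24]=75.894664
k∈{0,1} keeps every argument non-negative
  k=0: (−1)^3·75.8947/(12)·0.8656^3·0.5007^3 = -0.514914
  k=1: (−1)^4·75.8947/(24)·0.8656^1·0.5007^5 = +0.086137
d^3_{2,-1}(1.0488) = -0.514914 +0.086137 = -0.428777
Attach z-rotation phases: D = e^{-i(2)(5.5905)}·(-0.428777)·e^{-i(-1)(2.0595)} = +0.409209+0.128054i

Re=0.4092 Im=0.1281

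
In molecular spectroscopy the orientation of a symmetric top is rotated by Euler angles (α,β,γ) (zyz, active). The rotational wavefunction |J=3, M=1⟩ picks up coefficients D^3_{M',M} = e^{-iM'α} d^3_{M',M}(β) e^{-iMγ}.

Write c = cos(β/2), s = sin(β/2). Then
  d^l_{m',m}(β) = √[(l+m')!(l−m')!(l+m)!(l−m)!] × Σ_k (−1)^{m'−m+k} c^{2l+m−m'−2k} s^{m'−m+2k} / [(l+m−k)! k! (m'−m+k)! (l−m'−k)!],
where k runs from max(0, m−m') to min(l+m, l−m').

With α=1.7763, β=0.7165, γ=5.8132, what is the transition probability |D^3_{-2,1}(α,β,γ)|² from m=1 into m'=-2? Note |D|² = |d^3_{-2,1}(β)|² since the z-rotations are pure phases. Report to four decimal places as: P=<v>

P=0.0434

First d^3_{-2,1}(β=0.7165), then the phase factors e^{-i(-2)α} and e^{-i(1)γ}:
Half-angle: c=0.936512, s=0.350636. N=√(1·120·24·2)=75.894664
The bounds max(0,m−m')=3 and min(l+m,l−m')=4 give 2 terms
  k=3: (−1)^0·75.8947/(12)·0.9365^3·0.3506^3 = +0.223944
  k=4: (−1)^1·75.8947/(24)·0.9365^1·0.3506^5 = -0.015696
d^3_{-2,1}(0.7165) = +0.223944 -0.015696 = +0.208248
|D^3_{-2,1}|² = |d^3_{-2,1}(β)|² = (+0.208248)² = 0.043367 (the z-rotation phases have unit modulus)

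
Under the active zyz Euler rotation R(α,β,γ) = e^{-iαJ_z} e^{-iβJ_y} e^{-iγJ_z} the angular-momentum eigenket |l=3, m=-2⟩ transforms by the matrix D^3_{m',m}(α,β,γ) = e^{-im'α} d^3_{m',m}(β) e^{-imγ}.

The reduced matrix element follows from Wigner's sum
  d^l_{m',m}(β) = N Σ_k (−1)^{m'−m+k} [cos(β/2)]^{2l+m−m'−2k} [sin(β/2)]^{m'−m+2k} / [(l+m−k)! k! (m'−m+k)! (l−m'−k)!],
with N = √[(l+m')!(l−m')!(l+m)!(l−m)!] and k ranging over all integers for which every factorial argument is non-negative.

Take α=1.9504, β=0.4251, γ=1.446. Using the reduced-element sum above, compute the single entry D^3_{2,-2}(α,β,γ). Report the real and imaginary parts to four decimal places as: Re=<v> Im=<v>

Re=0.0050 Im=-0.0079

First d^3_{2,-2}(β=0.4251), then the phase factors e^{-i(2)α} and e^{-i(-2)γ}:
With c≡cos(β/2)=0.977496 and s≡sin(β/2)=0.210953, N=[120·1·1·120]^{1/2}=120.000000
The bounds max(0,m−m')=0 and min(l+m,l−m')=1 give 2 terms
  k=0: (−1)^4·120.0000/(24)·0.9775^2·0.2110^4 = +0.009461
  k=1: (−1)^5·120.0000/(120)·0.9775^0·0.2110^6 = -0.000088
d^3_{2,-2}(0.4251) = +0.009461 -0.000088 = +0.009373
Phases: e^{-i·(2)·1.9504}=-0.725382+0.688347i, e^{-i·(-2)·1.446}=-0.969013+0.247009i ⇒ D=+0.004995-0.007931i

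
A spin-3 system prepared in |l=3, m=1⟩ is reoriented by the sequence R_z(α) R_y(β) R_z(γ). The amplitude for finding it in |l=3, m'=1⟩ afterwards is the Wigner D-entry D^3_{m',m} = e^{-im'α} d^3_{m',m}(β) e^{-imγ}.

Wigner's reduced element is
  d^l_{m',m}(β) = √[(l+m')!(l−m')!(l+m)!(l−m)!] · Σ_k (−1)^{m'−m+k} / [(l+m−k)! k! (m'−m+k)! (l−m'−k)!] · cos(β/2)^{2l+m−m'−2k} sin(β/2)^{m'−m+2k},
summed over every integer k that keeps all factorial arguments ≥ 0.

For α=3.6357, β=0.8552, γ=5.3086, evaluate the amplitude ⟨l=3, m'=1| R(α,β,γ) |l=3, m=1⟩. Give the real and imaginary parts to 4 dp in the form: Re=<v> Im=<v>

First d^3_{1,1}(β=0.8552), then the phase factors e^{-i(1)α} and e^{-i(1)γ}:
With c≡cos(β/2)=0.909964 and s≡sin(β/2)=0.414688, N=[24·2·24·2]^{1/2}=48.000000
k∈{0,1,2} keeps every argument non-negative
  k=0: (−1)^0·48.0000/(48)·0.9100^6·0.4147^0 = +0.567733
  k=1: (−1)^1·48.0000/(6)·0.9100^4·0.4147^2 = -0.943255
  k=2: (−1)^2·48.0000/(8)·0.9100^2·0.4147^4 = +0.146922
d^3_{1,1}(0.8552) = +0.567733 -0.943255 +0.146922 = -0.228601
Attach z-rotation phases: D = e^{-i(1)(3.6357)}·(-0.228601)·e^{-i(1)(5.3086)} = +0.202717+0.105660i

Re=0.2027 Im=0.1057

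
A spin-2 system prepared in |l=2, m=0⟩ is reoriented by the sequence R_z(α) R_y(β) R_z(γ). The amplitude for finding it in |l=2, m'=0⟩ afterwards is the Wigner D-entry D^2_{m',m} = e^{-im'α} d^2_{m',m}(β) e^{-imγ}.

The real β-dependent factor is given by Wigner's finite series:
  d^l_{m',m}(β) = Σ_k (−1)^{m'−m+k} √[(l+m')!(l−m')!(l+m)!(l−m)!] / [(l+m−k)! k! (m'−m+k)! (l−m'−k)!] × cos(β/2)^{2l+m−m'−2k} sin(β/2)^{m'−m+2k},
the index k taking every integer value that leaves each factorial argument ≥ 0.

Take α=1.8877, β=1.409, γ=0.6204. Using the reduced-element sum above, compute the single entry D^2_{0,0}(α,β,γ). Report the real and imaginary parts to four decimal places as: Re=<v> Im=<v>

First d^2_{0,0}(β=1.409), then the phase factors e^{-i(0)α} and e^{-i(0)γ}:
c=cos(1.409/2)=0.761935, s=sin(1.409/2)=0.647653; N=√[2·2·2·2]=4.000000
k: max(0,(0)−(0))=0 … min(2+(0),2−(0))=2
  k=0: (−1)^0·4.0000/(4)·0.7619^4·0.6477^0 = +0.337033
  k=1: (−1)^1·4.0000/(1)·0.7619^2·0.6477^2 = -0.974050
  k=2: (−1)^2·4.0000/(4)·0.7619^0·0.6477^4 = +0.175942
d^2_{0,0}(1.409) = +0.337033 -0.974050 +0.175942 = -0.461074
Phases: e^{-i·(0)·1.8877}=+1.000000+0.000000i, e^{-i·(0)·0.6204}=+1.000000+0.000000i ⇒ D=-0.461074+0.000000i

Re=-0.4611 Im=0.0000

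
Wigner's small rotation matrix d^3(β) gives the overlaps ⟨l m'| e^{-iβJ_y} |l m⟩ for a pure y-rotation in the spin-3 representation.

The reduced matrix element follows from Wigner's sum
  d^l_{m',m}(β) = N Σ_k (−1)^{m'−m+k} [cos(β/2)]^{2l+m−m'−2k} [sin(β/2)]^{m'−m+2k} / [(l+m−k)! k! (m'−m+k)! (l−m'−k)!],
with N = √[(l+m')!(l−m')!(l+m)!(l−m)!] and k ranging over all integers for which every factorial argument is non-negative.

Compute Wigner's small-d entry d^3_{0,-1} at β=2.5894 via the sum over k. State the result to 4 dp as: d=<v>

d=-0.5961

d^3_{0,-1}(β=2.5894) via Wigner's sum:
With c≡cos(β/2)=0.272602 and s≡sin(β/2)=0.962127, N=[6·6·2·24]^{1/2}=41.569219
The bounds max(0,m−m')=0 and min(l+m,l−m')=2 give 3 terms
  k=0: (−1)^1·41.5692/(12)·0.2726^5·0.9621^1 = -0.005017
  k=1: (−1)^2·41.5692/(4)·0.2726^3·0.9621^3 = +0.187498
  k=2: (−1)^3·41.5692/(12)·0.2726^1·0.9621^5 = -0.778541
d^3_{0,-1}(2.5894) = -0.005017 +0.187498 -0.778541 = -0.596060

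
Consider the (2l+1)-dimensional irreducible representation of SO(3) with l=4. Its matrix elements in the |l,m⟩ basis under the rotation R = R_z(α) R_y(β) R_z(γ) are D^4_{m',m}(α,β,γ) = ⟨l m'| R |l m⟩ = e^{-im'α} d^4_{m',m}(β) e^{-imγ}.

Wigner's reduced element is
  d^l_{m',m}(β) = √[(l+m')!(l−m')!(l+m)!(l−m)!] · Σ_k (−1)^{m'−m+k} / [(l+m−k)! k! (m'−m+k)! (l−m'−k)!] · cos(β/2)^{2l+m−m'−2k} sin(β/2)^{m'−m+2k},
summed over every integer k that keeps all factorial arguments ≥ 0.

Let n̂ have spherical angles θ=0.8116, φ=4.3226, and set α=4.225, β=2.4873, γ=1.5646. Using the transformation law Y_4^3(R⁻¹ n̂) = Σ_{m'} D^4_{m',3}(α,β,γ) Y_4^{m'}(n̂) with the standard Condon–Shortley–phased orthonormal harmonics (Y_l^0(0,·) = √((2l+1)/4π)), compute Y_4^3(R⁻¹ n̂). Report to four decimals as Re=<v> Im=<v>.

Re=-0.0254 Im=-0.1289

Need the full column D^4_{m',3} for m'=−4..4 at α=4.225, β=2.4873, γ=1.5646.
cos(β/2)=0.321342, sin(β/2)=0.946963
d^4_{-4,3}: single k=7 term ⇒ +0.620646;  D = +0.580824-0.218737i
d^4_{-3,3}: k∈[6..7] ⇒ +0.521233 -0.646643 = -0.125411;  D = +0.015912-0.124397i
d^4_{-2,3}: k∈[5..6] ⇒ +0.283631 -0.821038 = -0.537407;  D = +0.439062+0.309889i
d^4_{-1,3}: k∈[4..5] ⇒ +0.113428 -0.591022 = -0.477594;  D = -0.426067+0.215785i
d^4_{0,3}: k∈[3..4] ⇒ +0.034427 -0.298973 = -0.264546;  D = +0.004917-0.264500i
d^4_{1,3}: k∈[2..3] ⇒ +0.007837 -0.113428 = -0.105591;  D = +0.092361+0.051176i
d^4_{2,3}: k∈[1..2] ⇒ +0.001254 -0.032660 = -0.031407;  D = -0.026315+0.017144i
d^4_{3,3}: k∈[0..1] ⇒ +0.000114 -0.006911 = -0.006798;  D = -0.000611-0.006770i
d^4_{4,3}: single k=0 term ⇒ -0.000948;  D = +0.000874+0.000367i
Y_4^{m'}(θ=0.8116,φ=4.3226) and Σ D·Y over m':
  (+0.5808-0.2187i)·(+0.0014+0.1225i)  (+0.0159-0.1244i)·(+0.3027-0.1285i)  (+0.4391+0.3099i)·(-0.2900-0.2867i)  (-0.4261+0.2158i)·(-0.0284+0.0692i)  (+0.0049-0.2645i)·(-0.3551+0.0000i)  (+0.0924+0.0512i)·(+0.0284+0.0692i)  (-0.0263+0.0171i)·(-0.2900+0.2867i)  (-0.0006-0.0068i)·(-0.3027-0.1285i)  (+0.0009+0.0004i)·(+0.0014-0.1225i)
Y_4^3(R⁻¹ n̂) = -0.025446-0.128925i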